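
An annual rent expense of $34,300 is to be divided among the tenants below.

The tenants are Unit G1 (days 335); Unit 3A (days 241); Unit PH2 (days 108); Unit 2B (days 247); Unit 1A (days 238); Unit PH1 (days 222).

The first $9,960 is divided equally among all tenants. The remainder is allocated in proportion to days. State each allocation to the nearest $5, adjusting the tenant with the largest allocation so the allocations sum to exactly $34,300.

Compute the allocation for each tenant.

Unit G1: $7,525 | Unit 3A: $5,875 | Unit PH2: $3,550 | Unit 2B: $5,980 | Unit 1A: $5,825 | Unit PH1: $5,545

First tranche $9,960 split equally: $1,660 each.
Remainder $24,340 by days (total 1,391): Unit G1 5,861.90 → $5,860; Unit 3A 4,217.07 → $4,215; Unit PH2 1,889.81 → $1,890; Unit 2B 4,322.06 → $4,320; Unit 1A 4,164.57 → $4,165; Unit PH1 3,884.60 → $3,885.
Rounding difference +$5 on remainder applied to Unit G1.
Totals: Unit G1 $1,660 + $5,865 = $7,525; Unit 3A $1,660 + $4,215 = $5,875; Unit PH2 $1,660 + $1,890 = $3,550; Unit 2B $1,660 + $4,320 = $5,980; Unit 1A $1,660 + $4,165 = $5,825; Unit PH1 $1,660 + $3,885 = $5,545.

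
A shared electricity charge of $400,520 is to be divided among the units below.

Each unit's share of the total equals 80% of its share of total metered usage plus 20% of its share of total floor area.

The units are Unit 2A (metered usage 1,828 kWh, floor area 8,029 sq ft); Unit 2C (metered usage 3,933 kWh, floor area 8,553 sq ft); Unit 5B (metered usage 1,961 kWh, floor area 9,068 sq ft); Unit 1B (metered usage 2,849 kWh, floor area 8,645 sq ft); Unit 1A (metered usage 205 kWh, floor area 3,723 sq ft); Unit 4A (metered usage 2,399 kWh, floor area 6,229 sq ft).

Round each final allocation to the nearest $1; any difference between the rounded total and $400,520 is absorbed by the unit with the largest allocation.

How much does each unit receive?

Totals — metered usage 13,175, floor area 44,247.
Blended shares (80% metered usage + 20% floor area): Unit 2A 0.1473; Unit 2C 0.2775; Unit 5B 0.1601; Unit 1B 0.2121; Unit 1A 0.0293; Unit 4A 0.1738.
Proportional shares: Unit 2A 58,992.52; Unit 2C 111,134.76; Unit 5B 64,108.07; Unit 1B 84,938.44; Unit 1A 11,725.65; Unit 4A 69,620.55.
After rounding ($1): Unit 2A $58,993; Unit 2C $111,135; Unit 5B $64,108; Unit 1B $84,938; Unit 1A $11,726; Unit 4A $69,621. Sum = $400,521.
Difference $400,520 − $400,521 = −$1 applied to largest allocation (Unit 2C): Unit 2C becomes $111,134.

Unit 2A: $58,993 | Unit 2C: $111,134 | Unit 5B: $64,108 | Unit 1B: $84,938 | Unit 1A: $11,726 | Unit 4A: $69,621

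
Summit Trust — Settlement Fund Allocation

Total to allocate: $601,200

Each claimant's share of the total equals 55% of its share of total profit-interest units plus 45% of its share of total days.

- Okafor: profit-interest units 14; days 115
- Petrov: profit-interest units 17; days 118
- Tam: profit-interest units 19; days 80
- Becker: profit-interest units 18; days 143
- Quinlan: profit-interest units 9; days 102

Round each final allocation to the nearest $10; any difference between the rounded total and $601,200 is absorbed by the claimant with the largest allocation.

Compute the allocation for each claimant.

Profit-interest units total 77; days total 558.
Combined weights (55% profit-interest units + 45% days): Okafor 0.1927; Petrov 0.2166; Tam 0.2002; Becker 0.2439; Quinlan 0.1465.
Unrounded shares: Okafor 115,876.45; Petrov 130,213.82; Tam 120,378.53; Becker 146,629.08; Quinlan 88,102.12.
At nearest $10: Okafor $115,880; Petrov $130,210; Tam $120,380; Becker $146,630; Quinlan $88,100. Sum = $601,200.
Sum already equals the total — no adjustment.

Okafor: $115,880; Petrov: $130,210; Tam: $120,380; Becker: $146,630; Quinlan: $88,100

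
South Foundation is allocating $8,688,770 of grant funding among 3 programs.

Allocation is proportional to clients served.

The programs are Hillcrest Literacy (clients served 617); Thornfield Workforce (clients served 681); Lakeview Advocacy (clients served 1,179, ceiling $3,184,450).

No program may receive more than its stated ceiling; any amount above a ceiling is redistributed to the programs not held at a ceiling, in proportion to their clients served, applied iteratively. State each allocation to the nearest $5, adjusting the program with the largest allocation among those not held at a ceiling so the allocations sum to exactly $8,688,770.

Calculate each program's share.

Hillcrest Literacy: $2,616,460 · Thornfield Workforce: $2,887,860 · Lakeview Advocacy: $3,184,450

Total clients served = 2,477.
Proportional shares (ignoring caps): Hillcrest Literacy 2,164,300.00; Thornfield Workforce 2,388,797.89; Lakeview Advocacy 4,135,672.12.
Held at cap: Lakeview Advocacy ($3,184,450); residual $5,504,320 reallocated over remaining clients served 1,298.
Redistributed shares: Hillcrest Literacy 2,616,460.28 → $2,616,460; Thornfield Workforce 2,887,859.72 → $2,887,860.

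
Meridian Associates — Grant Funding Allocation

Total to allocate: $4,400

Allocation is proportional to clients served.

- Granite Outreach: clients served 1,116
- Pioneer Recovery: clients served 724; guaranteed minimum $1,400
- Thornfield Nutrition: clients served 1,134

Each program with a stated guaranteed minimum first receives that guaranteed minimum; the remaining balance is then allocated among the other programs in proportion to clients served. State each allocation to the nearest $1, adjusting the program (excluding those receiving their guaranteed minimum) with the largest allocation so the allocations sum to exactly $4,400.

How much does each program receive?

Guaranteed amounts: Pioneer Recovery $1,400. Residual $3,000.
Residual split over remaining clients served 2,250: Granite Outreach 1,488.00 → $1,488; Thornfield Nutrition 1,512.00 → $1,512.

Granite Outreach: $1,488 | Pioneer Recovery: $1,400 | Thornfield Nutrition: $1,512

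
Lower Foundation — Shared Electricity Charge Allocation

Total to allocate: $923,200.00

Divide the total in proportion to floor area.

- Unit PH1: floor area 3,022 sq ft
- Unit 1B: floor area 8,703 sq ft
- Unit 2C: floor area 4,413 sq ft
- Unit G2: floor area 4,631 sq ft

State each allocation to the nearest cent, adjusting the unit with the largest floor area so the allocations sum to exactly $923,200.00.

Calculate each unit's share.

Unit PH1: $134,330.51; Unit 1B: $386,855.88; Unit 2C: $196,161.66; Unit G2: $205,851.95

Combined floor area = 3,022 + 8,703 + 4,413 + 4,631 = 20,769.
Raw shares: Unit PH1 134,330.5118; Unit 1B 386,855.8717; Unit 2C 196,161.6640; Unit G2 205,851.9524.
After rounding (cent): Unit PH1 $134,330.51; Unit 1B $386,855.87; Unit 2C $196,161.66; Unit G2 $205,851.95. Sum = $923,199.99.
Difference $923,200.00 − $923,199.99 = +$0.01 applied to largest floor area (Unit 1B): Unit 1B becomes $386,855.88.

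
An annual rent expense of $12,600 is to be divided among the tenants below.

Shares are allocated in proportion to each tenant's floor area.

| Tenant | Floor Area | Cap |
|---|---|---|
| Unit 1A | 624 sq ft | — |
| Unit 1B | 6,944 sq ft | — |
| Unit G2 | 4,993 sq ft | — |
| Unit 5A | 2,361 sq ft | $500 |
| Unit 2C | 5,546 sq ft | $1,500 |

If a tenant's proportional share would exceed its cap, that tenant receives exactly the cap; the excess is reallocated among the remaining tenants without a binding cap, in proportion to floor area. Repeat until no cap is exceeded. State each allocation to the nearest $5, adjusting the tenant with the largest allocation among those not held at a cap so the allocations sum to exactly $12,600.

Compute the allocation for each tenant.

Unit 1A: $525 · Unit 1B: $5,860 · Unit G2: $4,215 · Unit 5A: $500 · Unit 2C: $1,500

Floor area total: 20,468.
Proportional shares (ignoring caps): Unit 1A 384.13; Unit 1B 4,274.69; Unit G2 3,073.67; Unit 5A 1,453.42; Unit 2C 3,414.09.
Cap binds for Unit 5A ($500), Unit 2C ($1,500); residual $10,600 reallocated over remaining floor area 12,561.
Remaining shares: Unit 1A 526.58 → $525; Unit 1B 5,859.92 → $5,860; Unit G2 4,213.50 → $4,215.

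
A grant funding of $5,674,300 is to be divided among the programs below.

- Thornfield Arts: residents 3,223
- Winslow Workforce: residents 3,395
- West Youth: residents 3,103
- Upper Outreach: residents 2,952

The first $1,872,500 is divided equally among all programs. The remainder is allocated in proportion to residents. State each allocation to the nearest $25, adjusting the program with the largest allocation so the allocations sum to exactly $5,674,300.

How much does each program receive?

First tranche $1,872,500 split equally: $468,125 each.
Remainder $3,801,800 by residents (total 12,673): Thornfield Arts 966,874.57 → $966,875; Winslow Workforce 1,018,473.21 → $1,018,475; West Youth 930,875.51 → $930,875; Upper Outreach 885,576.71 → $885,575.
Totals: Thornfield Arts $468,125 + $966,875 = $1,435,000; Winslow Workforce $468,125 + $1,018,475 = $1,486,600; West Youth $468,125 + $930,875 = $1,399,000; Upper Outreach $468,125 + $885,575 = $1,353,700.

Thornfield Arts: $1,435,000 · Winslow Workforce: $1,486,600 · West Youth: $1,399,000 · Upper Outreach: $1,353,700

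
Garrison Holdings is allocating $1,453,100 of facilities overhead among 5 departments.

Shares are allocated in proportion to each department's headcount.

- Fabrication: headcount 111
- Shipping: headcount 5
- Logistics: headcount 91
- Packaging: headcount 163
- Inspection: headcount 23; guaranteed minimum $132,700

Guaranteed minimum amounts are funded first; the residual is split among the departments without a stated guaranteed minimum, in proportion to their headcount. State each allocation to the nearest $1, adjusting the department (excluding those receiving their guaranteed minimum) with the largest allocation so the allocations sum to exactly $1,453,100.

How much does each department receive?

Fund the minimums — Inspection $132,700. Balance $1,320,400.
Balance split over remaining headcount 370: Fabrication 396,120.00 → $396,120; Shipping 17,843.24 → $17,843; Logistics 324,747.03 → $324,747; Packaging 581,689.73 → $581,690.

Fabrication: $396,120 · Shipping: $17,843 · Logistics: $324,747 · Packaging: $581,690 · Inspection: $132,700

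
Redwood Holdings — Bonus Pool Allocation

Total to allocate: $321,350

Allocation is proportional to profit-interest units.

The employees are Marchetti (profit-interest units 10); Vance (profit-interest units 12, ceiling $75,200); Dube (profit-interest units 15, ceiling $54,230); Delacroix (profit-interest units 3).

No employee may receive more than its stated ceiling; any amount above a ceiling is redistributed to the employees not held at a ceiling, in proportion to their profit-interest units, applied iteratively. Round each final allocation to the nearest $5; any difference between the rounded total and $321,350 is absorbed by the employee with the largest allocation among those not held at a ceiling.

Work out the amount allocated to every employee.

Marchetti: $147,630 · Vance: $75,200 · Dube: $54,230 · Delacroix: $44,290

Profit-interest units total: 40.
Pro-rata shares before constraints: Marchetti 80,337.50; Vance 96,405.00; Dube 120,506.25; Delacroix 24,101.25.
Held at cap: Vance ($75,200), Dube ($54,230); residual $191,920 reallocated over remaining profit-interest units 13.
Shares after redistribution: Marchetti 147,630.77 → $147,630; Delacroix 44,289.23 → $44,290.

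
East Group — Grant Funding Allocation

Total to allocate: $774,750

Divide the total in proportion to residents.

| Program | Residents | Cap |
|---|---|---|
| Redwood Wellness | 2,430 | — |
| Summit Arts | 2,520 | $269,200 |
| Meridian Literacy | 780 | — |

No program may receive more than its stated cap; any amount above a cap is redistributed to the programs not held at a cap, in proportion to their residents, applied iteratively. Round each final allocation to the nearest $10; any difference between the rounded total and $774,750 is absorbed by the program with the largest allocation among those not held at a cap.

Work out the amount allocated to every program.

Sum of residents: 5,730.
Proportional shares (ignoring caps): Redwood Wellness 328,558.90; Summit Arts 340,727.75; Meridian Literacy 105,463.35.
Capped: Summit Arts ($269,200); remaining pool $505,550 reallocated over remaining residents 3,210.
Remaining shares: Redwood Wellness 382,706.07 → $382,710; Meridian Literacy 122,843.93 → $122,840.

Redwood Wellness: $382,710 | Summit Arts: $269,200 | Meridian Literacy: $122,840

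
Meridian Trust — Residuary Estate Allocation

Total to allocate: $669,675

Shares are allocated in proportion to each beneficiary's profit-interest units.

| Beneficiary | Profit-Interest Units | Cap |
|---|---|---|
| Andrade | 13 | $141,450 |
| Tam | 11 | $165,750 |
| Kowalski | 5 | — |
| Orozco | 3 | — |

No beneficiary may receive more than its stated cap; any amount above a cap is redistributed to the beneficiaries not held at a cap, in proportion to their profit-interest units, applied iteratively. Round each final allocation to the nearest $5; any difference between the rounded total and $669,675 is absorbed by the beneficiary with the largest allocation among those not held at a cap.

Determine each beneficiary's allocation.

Andrade: $141,450 · Tam: $165,750 · Kowalski: $226,545 · Orozco: $135,930

Sum of profit-interest units: 32.
Unconstrained shares: Andrade 272,055.47; Tam 230,200.78; Kowalski 104,636.72; Orozco 62,782.03.
Held at cap: Andrade ($141,450), Tam ($165,750); remaining pool $362,475 reallocated over remaining profit-interest units 8.
Remaining shares: Kowalski 226,546.88 → $226,545; Orozco 135,928.12 → $135,930.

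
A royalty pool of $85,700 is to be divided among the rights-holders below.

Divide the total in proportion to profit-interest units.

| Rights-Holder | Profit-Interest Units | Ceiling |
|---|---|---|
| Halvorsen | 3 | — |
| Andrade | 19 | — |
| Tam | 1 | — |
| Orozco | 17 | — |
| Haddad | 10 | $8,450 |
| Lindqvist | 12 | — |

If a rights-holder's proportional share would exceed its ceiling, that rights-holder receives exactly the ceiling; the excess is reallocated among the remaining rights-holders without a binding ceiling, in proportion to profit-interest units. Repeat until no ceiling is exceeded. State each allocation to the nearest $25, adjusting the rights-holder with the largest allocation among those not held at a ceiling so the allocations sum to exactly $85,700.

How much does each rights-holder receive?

Halvorsen: $4,450 · Andrade: $28,250 · Tam: $1,475 · Orozco: $25,250 · Haddad: $8,450 · Lindqvist: $17,825

Combined profit-interest units = 62.
Pro-rata shares before constraints: Halvorsen 4,146.77; Andrade 26,262.90; Tam 1,382.26; Orozco 23,498.39; Haddad 13,822.58; Lindqvist 16,587.10.
Held at cap: Haddad ($8,450); residual $77,250 reallocated over remaining profit-interest units 52.
Remaining shares: Halvorsen 4,456.73 → $4,450; Andrade 28,225.96 → $28,225; Tam 1,485.58 → $1,475; Orozco 25,254.81 → $25,250; Lindqvist 17,826.92 → $17,825.
Rounding difference +$25 applied to Andrade → $28,250.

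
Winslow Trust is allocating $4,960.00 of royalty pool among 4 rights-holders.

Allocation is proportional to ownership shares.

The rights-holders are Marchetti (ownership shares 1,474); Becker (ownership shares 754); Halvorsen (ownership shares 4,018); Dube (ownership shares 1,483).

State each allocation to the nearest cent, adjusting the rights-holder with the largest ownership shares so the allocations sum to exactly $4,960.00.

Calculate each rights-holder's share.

Marchetti: $945.92 · Becker: $483.87 · Halvorsen: $2,578.51 · Dube: $951.70

Total ownership shares = 1,474 + 754 + 4,018 + 1,483 = 7,729.
Pro-rata amounts: Marchetti 945.9231; Becker 483.8711; Halvorsen 2,578.5069; Dube 951.6988.
At nearest cent: Marchetti $945.92; Becker $483.87; Halvorsen $2,578.51; Dube $951.70. Sum = $4,960.00.
Sum already equals the total — no adjustment.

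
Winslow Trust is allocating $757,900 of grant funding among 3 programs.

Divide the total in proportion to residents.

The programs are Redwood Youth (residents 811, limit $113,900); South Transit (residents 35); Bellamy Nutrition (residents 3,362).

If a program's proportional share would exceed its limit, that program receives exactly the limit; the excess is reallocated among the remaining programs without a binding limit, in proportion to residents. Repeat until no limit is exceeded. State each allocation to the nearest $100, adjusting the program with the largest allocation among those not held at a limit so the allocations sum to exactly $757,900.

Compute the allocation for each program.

Redwood Youth: $113,900; South Transit: $6,600; Bellamy Nutrition: $637,400

Sum of residents: 4,208.
Unconstrained shares: Redwood Youth 146,068.65; South Transit 6,303.83; Bellamy Nutrition 605,527.52.
Cap binds for Redwood Youth ($113,900); balance $644,000 reallocated over remaining residents 3,397.
Shares after redistribution: South Transit 6,635.27 → $6,600; Bellamy Nutrition 637,364.73 → $637,400.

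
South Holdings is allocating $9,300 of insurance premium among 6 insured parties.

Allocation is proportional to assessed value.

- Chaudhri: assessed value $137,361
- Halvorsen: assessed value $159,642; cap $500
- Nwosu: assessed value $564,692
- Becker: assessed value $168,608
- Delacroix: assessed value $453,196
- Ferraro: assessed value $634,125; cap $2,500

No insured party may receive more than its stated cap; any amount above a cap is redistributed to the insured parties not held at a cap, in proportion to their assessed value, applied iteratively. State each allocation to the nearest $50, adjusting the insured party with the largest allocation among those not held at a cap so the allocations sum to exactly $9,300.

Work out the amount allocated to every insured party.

Combined assessed value = 2,117,624.
Unconstrained shares: Chaudhri 603.25; Halvorsen 701.10; Nwosu 2,479.97; Becker 740.48; Delacroix 1,990.31; Ferraro 2,784.90.
Held at cap: Halvorsen ($500), Ferraro ($2,500); residual $6,300 reallocated over remaining assessed value 1,323,857.
Remaining shares: Chaudhri 653.68 → $650; Nwosu 2,687.27 → $2,700; Becker 802.38 → $800; Delacroix 2,156.68 → $2,150.

Chaudhri: $650; Halvorsen: $500; Nwosu: $2,700; Becker: $800; Delacroix: $2,150; Ferraro: $2,500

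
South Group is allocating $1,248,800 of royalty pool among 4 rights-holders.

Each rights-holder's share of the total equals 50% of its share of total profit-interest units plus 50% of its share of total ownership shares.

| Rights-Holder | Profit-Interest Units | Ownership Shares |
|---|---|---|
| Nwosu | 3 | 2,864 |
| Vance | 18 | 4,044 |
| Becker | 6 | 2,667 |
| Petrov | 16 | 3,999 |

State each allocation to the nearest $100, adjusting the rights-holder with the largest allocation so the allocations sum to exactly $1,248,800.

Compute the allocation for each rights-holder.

Nwosu: $175,300; Vance: $447,400; Becker: $209,800; Petrov: $416,300

Profit-interest units total 43; ownership shares total 13,574.
Combined weights (50% profit-interest units + 50% ownership shares): Nwosu 0.1404; Vance 0.3583; Becker 0.1680; Petrov 0.3334.
Raw shares: Nwosu 175,305.95; Vance 447,399.55; Becker 209,806.80; Petrov 416,287.71.
After rounding ($100): Nwosu $175,300; Vance $447,400; Becker $209,800; Petrov $416,300. Sum = $1,248,800.
Rounded total matches; no reconciliation needed.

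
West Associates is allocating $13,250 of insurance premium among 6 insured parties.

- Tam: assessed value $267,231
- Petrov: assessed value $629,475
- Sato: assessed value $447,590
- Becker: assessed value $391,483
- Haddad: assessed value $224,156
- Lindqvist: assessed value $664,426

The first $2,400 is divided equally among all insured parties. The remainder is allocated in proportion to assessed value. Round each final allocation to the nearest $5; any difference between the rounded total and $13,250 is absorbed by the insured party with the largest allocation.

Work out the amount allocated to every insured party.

Tam: $1,505 · Petrov: $3,000 · Sato: $2,250 · Becker: $2,020 · Haddad: $1,325 · Lindqvist: $3,150

$2,400 shared equally gives $400 per insured party.
Remainder $10,850 by assessed value (total 2,624,361): Tam 1,104.82 → $1,105; Petrov 2,602.46 → $2,600; Sato 1,850.49 → $1,850; Becker 1,618.52 → $1,620; Haddad 926.74 → $925; Lindqvist 2,746.96 → $2,745.
Rounding difference +$5 on remainder applied to Lindqvist.
Totals: Tam $400 + $1,105 = $1,505; Petrov $400 + $2,600 = $3,000; Sato $400 + $1,850 = $2,250; Becker $400 + $1,620 = $2,020; Haddad $400 + $925 = $1,325; Lindqvist $400 + $2,750 = $3,150.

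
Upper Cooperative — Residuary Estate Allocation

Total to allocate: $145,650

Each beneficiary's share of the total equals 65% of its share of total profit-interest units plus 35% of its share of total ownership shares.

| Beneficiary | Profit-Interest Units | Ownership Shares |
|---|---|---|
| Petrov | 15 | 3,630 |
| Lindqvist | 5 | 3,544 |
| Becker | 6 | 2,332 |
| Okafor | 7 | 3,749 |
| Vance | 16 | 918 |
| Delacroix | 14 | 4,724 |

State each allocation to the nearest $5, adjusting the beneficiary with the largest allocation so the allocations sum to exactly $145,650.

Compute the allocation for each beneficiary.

Petrov: $32,335 | Lindqvist: $17,075 | Becker: $15,305 | Okafor: $20,635 | Vance: $26,520 | Delacroix: $33,780

Profit-interest units total 63; ownership shares total 18,897.
Blended shares (65% profit-interest units + 35% ownership shares): Petrov 0.2220; Lindqvist 0.1172; Becker 0.1051; Okafor 0.1417; Vance 0.1821; Delacroix 0.2319.
Raw shares: Petrov 32,333.54; Lindqvist 17,074.16; Becker 15,307.35; Okafor 20,632.66; Vance 26,520.25; Delacroix 33,782.03.
After rounding ($5): Petrov $32,335; Lindqvist $17,075; Becker $15,305; Okafor $20,635; Vance $26,520; Delacroix $33,780. Sum = $145,650.
Sum already equals the total — no adjustment.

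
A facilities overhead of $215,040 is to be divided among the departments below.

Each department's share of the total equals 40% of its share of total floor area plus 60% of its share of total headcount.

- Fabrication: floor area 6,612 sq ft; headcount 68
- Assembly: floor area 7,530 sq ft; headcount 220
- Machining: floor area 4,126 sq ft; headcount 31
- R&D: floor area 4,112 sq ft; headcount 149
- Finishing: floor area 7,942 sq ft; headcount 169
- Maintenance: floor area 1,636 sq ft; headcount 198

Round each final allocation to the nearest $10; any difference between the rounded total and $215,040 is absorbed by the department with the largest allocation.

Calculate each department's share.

Floor area total 31,958; headcount total 835.
Composite weights (40% floor area + 60% headcount): Fabrication 0.1316; Assembly 0.2523; Machining 0.0739; R&D 0.1585; Finishing 0.2208; Maintenance 0.1628.
Proportional shares: Fabrication 28,303.76; Assembly 54,261.59; Machining 15,895.38; R&D 34,091.03; Finishing 47,489.99; Maintenance 34,998.26.
Rounded to nearest $10: Fabrication $28,300; Assembly $54,260; Machining $15,900; R&D $34,090; Finishing $47,490; Maintenance $35,000. Sum = $215,040.
Rounded total matches; no reconciliation needed.

Fabrication: $28,300; Assembly: $54,260; Machining: $15,900; R&D: $34,090; Finishing: $47,490; Maintenance: $35,000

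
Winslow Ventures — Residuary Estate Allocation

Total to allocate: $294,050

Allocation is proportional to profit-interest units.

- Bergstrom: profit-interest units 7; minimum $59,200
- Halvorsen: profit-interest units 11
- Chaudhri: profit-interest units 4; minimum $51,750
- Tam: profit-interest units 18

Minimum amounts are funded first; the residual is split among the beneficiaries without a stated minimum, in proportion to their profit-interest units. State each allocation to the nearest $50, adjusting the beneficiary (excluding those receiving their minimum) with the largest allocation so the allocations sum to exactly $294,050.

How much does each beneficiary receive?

Fund the minimums — Bergstrom $59,200; Chaudhri $51,750. Remaining pool $183,100.
Remaining pool split over remaining profit-interest units 29: Halvorsen 69,451.72 → $69,450; Tam 113,648.28 → $113,650.

Bergstrom: $59,200 · Halvorsen: $69,450 · Chaudhri: $51,750 · Tam: $113,650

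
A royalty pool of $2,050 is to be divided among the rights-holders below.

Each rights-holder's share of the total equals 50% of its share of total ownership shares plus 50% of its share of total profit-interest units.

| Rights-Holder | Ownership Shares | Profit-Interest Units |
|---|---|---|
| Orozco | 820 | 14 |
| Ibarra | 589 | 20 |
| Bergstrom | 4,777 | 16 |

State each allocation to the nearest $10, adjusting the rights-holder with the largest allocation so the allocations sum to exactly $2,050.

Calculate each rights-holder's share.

Orozco: $420 | Ibarra: $510 | Bergstrom: $1,120

Totals — ownership shares 6,186, profit-interest units 50.
Blended shares (50% ownership shares + 50% profit-interest units): Orozco 0.2063; Ibarra 0.2476; Bergstrom 0.5461.
Proportional shares: Orozco 422.87; Ibarra 507.60; Bergstrom 1,119.53.
At nearest $10: Orozco $420; Ibarra $510; Bergstrom $1,120. Sum = $2,050.
Rounded total matches; no reconciliation needed.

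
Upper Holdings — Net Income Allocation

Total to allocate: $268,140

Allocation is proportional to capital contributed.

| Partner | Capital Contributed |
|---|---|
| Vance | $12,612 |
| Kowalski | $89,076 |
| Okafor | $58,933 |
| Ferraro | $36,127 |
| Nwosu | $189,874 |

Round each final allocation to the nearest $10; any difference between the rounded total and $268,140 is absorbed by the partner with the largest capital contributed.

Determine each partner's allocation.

Vance: $8,750; Kowalski: $61,780; Okafor: $40,870; Ferraro: $25,060; Nwosu: $131,680

Capital contributed total: 12,612 + 89,076 + 58,933 + 36,127 + 189,874 = 386,622.
Pro-rata amounts: Vance 8,747.00; Kowalski 61,778.27; Okafor 40,872.72; Ferraro 25,055.72; Nwosu 131,686.28.
After rounding ($10): Vance $8,750; Kowalski $61,780; Okafor $40,870; Ferraro $25,060; Nwosu $131,690. Sum = $268,150.
Difference $268,140 − $268,150 = −$10 applied to largest capital contributed (Nwosu): Nwosu becomes $131,680.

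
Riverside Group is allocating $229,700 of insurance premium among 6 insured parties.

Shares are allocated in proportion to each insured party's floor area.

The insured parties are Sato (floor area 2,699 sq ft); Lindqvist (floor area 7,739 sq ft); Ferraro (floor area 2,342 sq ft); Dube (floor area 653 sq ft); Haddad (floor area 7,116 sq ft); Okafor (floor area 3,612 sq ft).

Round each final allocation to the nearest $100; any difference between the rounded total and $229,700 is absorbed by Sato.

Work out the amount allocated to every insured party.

Sum of floor area: 24,161.
Pro-rata amounts: Sato 2,699/24,161 × $229,700 = 25,659.55; Lindqvist 7,739/24,161 × $229,700 = 73,575.11; Ferraro 2,342/24,161 × $229,700 = 22,265.53; Dube 653/24,161 × $229,700 = 6,208.11; Haddad 7,116/24,161 × $229,700 = 67,652.22; Okafor 3,612/24,161 × $229,700 = 34,339.49.
After rounding ($100): Sato $25,700; Lindqvist $73,600; Ferraro $22,300; Dube $6,200; Haddad $67,700; Okafor $34,300. Sum = $229,800.
Difference $229,700 − $229,800 = −$100 applied to Sato: Sato becomes $25,600.

Sato: $25,600 | Lindqvist: $73,600 | Ferraro: $22,300 | Dube: $6,200 | Haddad: $67,700 | Okafor: $34,300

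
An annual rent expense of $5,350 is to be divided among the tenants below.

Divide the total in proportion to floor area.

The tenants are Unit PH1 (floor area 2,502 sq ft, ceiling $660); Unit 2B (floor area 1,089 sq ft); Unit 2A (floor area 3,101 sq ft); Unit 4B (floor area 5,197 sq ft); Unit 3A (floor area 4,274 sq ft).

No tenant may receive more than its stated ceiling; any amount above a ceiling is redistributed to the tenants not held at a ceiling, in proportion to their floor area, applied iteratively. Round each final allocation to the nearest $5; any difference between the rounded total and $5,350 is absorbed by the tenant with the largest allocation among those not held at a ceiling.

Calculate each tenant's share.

Combined floor area = 16,163.
Proportional shares (ignoring caps): Unit PH1 828.17; Unit 2B 360.46; Unit 2A 1,026.44; Unit 4B 1,720.22; Unit 3A 1,414.71.
Cap binds for Unit PH1 ($660); residual $4,690 reallocated over remaining floor area 13,661.
Remaining shares: Unit 2B 373.87 → $375; Unit 2A 1,064.61 → $1,065; Unit 4B 1,784.20 → $1,785; Unit 3A 1,467.32 → $1,465.

Unit PH1: $660 | Unit 2B: $375 | Unit 2A: $1,065 | Unit 4B: $1,785 | Unit 3A: $1,465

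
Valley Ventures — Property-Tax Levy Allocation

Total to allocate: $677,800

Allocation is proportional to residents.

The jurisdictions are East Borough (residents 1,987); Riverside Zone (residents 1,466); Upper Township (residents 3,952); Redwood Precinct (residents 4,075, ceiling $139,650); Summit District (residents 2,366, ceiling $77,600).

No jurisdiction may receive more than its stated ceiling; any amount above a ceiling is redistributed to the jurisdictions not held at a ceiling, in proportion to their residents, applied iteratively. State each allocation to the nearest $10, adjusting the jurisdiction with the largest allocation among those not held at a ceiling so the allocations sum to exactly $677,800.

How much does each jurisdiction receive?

East Borough: $123,580 · Riverside Zone: $91,180 · Upper Township: $245,790 · Redwood Precinct: $139,650 · Summit District: $77,600

Sum of residents: 13,846.
Unconstrained shares: East Borough 97,269.15; Riverside Zone 71,764.76; Upper Township 193,461.33; Redwood Precinct 199,482.52; Summit District 115,822.24.
Capped: Redwood Precinct ($139,650), Summit District ($77,600); residual $460,550 reallocated over remaining residents 7,405.
Remaining shares: East Borough 123,580.40 → $123,580; Riverside Zone 91,177.08 → $91,180; Upper Township 245,792.52 → $245,790.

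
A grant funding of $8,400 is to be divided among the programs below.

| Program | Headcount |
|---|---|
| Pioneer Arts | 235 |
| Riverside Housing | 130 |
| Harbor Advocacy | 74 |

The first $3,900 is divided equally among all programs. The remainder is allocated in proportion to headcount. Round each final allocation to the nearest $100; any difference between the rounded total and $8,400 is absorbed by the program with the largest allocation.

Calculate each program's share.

$3,900 shared equally gives $1,300 per program.
Remainder $4,500 by headcount (total 439): Pioneer Arts 2,408.88 → $2,400; Riverside Housing 1,332.57 → $1,300; Harbor Advocacy 758.54 → $800.
Totals: Pioneer Arts $1,300 + $2,400 = $3,700; Riverside Housing $1,300 + $1,300 = $2,600; Harbor Advocacy $1,300 + $800 = $2,100.

Pioneer Arts: $3,700; Riverside Housing: $2,600; Harbor Advocacy: $2,100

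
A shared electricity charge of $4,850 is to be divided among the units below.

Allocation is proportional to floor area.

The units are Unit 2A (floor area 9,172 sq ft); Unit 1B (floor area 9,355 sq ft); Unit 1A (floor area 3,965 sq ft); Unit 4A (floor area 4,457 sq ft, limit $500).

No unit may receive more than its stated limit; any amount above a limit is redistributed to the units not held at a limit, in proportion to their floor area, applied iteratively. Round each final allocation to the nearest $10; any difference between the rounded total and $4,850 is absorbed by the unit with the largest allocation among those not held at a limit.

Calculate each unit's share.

Sum of floor area: 26,949.
Pro-rata shares before constraints: Unit 2A 1,650.68; Unit 1B 1,683.62; Unit 1A 713.58; Unit 4A 802.12.
Held at cap: Unit 4A ($500); balance $4,350 reallocated over remaining floor area 22,492.
Remaining shares: Unit 2A 1,773.88 → $1,770; Unit 1B 1,809.28 → $1,810; Unit 1A 766.84 → $770.

Unit 2A: $1,770 | Unit 1B: $1,810 | Unit 1A: $770 | Unit 4A: $500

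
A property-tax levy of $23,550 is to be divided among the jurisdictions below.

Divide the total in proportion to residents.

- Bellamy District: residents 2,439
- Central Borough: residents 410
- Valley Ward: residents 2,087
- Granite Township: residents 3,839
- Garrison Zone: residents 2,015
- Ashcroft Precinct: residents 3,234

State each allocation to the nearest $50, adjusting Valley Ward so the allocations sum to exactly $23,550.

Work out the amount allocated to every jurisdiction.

Bellamy District: $4,100 | Central Borough: $700 | Valley Ward: $3,450 | Granite Township: $6,450 | Garrison Zone: $3,400 | Ashcroft Precinct: $5,450

Total residents = 14,024.
Unrounded shares: Bellamy District 2,439/14,024 × $23,550 = 4,095.73; Central Borough 410/14,024 × $23,550 = 688.50; Valley Ward 2,087/14,024 × $23,550 = 3,504.62; Granite Township 3,839/14,024 × $23,550 = 6,446.69; Garrison Zone 2,015/14,024 × $23,550 = 3,383.72; Ashcroft Precinct 3,234/14,024 × $23,550 = 5,430.74.
At nearest $50: Bellamy District $4,100; Central Borough $700; Valley Ward $3,500; Granite Township $6,450; Garrison Zone $3,400; Ashcroft Precinct $5,450. Sum = $23,600.
Difference $23,550 − $23,600 = −$50 applied to Valley Ward: Valley Ward becomes $3,450.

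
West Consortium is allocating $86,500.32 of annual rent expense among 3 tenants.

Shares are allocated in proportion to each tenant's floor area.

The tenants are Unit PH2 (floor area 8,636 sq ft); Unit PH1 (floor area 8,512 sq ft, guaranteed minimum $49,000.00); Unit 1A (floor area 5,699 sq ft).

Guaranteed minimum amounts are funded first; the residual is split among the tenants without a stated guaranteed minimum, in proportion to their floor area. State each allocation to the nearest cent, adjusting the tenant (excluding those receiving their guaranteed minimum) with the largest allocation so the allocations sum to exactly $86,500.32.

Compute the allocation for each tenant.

Unit PH2: $22,591.75; Unit PH1: $49,000.00; Unit 1A: $14,908.57

Fund the minimums — Unit PH1 $49,000.00. Balance $37,500.32.
Balance split over remaining floor area 14,335: Unit PH2 22,591.7519 → $22,591.75; Unit 1A 14,908.5681 → $14,908.57.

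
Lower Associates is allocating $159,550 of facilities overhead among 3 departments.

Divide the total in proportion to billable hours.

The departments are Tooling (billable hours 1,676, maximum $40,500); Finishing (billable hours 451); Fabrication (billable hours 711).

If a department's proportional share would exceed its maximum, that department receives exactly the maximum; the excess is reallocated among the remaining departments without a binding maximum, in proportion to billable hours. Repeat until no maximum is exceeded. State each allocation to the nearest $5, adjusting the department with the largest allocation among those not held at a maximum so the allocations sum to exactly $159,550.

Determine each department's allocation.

Billable hours total: 2,838.
Pro-rata shares before constraints: Tooling 94,223.33; Finishing 25,354.84; Fabrication 39,971.83.
Capped: Tooling ($40,500); balance $119,050 reallocated over remaining billable hours 1,162.
Redistributed shares: Finishing 46,206.15 → $46,205; Fabrication 72,843.85 → $72,845.

Tooling: $40,500; Finishing: $46,205; Fabrication: $72,845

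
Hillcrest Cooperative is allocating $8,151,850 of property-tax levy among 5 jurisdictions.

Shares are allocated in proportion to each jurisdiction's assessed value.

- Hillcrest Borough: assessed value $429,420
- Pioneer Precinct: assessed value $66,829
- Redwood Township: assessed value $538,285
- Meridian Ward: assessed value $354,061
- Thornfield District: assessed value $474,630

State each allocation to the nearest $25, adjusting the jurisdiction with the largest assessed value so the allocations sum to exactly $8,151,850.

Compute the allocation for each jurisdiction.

Sum of assessed value: 1,863,225.
Raw shares: Hillcrest Borough 429,420/1,863,225 × $8,151,850 = 1,878,767.96; Pioneer Precinct 66,829/1,863,225 × $8,151,850 = 292,385.51; Redwood Township 538,285/1,863,225 × $8,151,850 = 2,355,066.39; Meridian Ward 354,061/1,863,225 × $8,151,850 = 1,549,062.60; Thornfield District 474,630/1,863,225 × $8,151,850 = 2,076,567.55.
Rounded to nearest $25: Hillcrest Borough $1,878,775; Pioneer Precinct $292,375; Redwood Township $2,355,075; Meridian Ward $1,549,075; Thornfield District $2,076,575. Sum = $8,151,875.
Difference $8,151,850 − $8,151,875 = −$25 applied to largest assessed value (Redwood Township): Redwood Township becomes $2,355,050.

Hillcrest Borough: $1,878,775 · Pioneer Precinct: $292,375 · Redwood Township: $2,355,050 · Meridian Ward: $1,549,075 · Thornfield District: $2,076,575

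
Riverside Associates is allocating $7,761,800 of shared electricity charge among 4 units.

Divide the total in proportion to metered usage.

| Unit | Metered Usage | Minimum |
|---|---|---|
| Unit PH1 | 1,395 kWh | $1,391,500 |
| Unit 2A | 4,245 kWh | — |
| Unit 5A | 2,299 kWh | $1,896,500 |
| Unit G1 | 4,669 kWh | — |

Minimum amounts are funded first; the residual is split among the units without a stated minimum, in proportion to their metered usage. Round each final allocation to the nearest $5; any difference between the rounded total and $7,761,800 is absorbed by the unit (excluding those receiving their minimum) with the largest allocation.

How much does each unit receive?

Guaranteed amounts: Unit PH1 $1,391,500; Unit 5A $1,896,500. Remaining pool $4,473,800.
Remaining pool split over remaining metered usage 8,914: Unit 2A 2,130,500.45 → $2,130,500; Unit G1 2,343,299.55 → $2,343,300.

Unit PH1: $1,391,500; Unit 2A: $2,130,500; Unit 5A: $1,896,500; Unit G1: $2,343,300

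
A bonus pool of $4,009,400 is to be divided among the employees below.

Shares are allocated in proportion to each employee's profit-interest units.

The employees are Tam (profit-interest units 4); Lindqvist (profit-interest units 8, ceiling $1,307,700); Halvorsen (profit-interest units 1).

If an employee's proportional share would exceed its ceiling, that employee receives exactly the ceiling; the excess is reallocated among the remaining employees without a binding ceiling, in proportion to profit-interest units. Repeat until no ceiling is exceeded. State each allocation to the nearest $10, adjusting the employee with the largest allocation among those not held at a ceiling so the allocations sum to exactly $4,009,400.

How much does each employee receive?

Profit-interest units total: 13.
Unconstrained shares: Tam 1,233,661.54; Lindqvist 2,467,323.08; Halvorsen 308,415.38.
Held at cap: Lindqvist ($1,307,700); balance $2,701,700 reallocated over remaining profit-interest units 5.
Remaining shares: Tam 2,161,360.00 → $2,161,360; Halvorsen 540,340.00 → $540,340.

Tam: $2,161,360 · Lindqvist: $1,307,700 · Halvorsen: $540,340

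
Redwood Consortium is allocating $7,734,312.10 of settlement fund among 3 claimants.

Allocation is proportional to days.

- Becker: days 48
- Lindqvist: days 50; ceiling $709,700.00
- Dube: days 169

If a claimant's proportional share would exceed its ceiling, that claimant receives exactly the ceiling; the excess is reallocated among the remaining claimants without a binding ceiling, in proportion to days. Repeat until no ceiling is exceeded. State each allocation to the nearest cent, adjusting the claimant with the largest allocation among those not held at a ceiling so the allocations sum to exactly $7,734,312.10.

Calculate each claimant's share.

Sum of days: 267.
Proportional shares (ignoring caps): Becker 1,390,438.1303; Lindqvist 1,448,373.0524; Dube 4,895,500.9172.
Held at cap: Lindqvist ($709,700.00); residual $7,024,612.10 reallocated over remaining days 217.
Shares after redistribution: Becker 1,553,831.2479 → $1,553,831.25; Dube 5,470,780.8521 → $5,470,780.85.

Becker: $1,553,831.25 | Lindqvist: $709,700.00 | Dube: $5,470,780.85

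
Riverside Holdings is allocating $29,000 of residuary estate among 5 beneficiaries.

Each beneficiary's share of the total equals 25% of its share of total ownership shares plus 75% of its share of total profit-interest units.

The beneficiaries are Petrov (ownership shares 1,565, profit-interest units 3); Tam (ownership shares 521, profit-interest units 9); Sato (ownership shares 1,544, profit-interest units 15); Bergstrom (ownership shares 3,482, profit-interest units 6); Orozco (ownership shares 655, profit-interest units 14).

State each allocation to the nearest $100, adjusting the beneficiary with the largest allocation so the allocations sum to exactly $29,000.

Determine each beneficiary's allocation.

Ownership shares total 7,767; profit-interest units total 47.
Combined weights (25% ownership shares + 75% profit-interest units): Petrov 0.0982; Tam 0.1604; Sato 0.2891; Bergstrom 0.2078; Orozco 0.2445.
Proportional shares: Petrov 2,849.13; Tam 4,651.21; Sato 8,382.72; Bergstrom 6,026.82; Orozco 7,090.12.
At nearest $100: Petrov $2,800; Tam $4,700; Sato $8,400; Bergstrom $6,000; Orozco $7,100. Sum = $29,000.
Rounded total matches; no reconciliation needed.

Petrov: $2,800 | Tam: $4,700 | Sato: $8,400 | Bergstrom: $6,000 | Orozco: $7,100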